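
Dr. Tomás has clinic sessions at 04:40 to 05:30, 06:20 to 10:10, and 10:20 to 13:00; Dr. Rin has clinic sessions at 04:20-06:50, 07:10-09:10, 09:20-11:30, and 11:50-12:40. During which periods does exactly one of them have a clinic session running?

04:20–04:40, 05:30–06:20, 06:50–07:10, 09:10–09:20, 10:10–10:20, 11:30–11:50, 12:40–13:00

Only in the first: 06:50–07:10, 09:10–09:20, 11:30–11:50, 12:40–13:00.
Only in the second: 04:20–04:40, 05:30–06:20, 10:10–10:20.
Together these are the periods covered by exactly one.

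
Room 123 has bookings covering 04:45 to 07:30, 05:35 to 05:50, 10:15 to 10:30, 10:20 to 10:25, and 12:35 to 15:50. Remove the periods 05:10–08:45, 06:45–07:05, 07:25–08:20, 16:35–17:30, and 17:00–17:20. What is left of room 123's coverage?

04:45–05:10, 10:15–10:30, 12:35–15:50

First set merges to 04:45–07:30, 10:15–10:30, 12:35–15:50.
Second set merges to 05:10–08:45, 16:35–17:30.
04:45–07:30 minus B → 04:45–05:10.
10:15–10:30: no B overlap → unchanged.
12:35–15:50: no B overlap → unchanged.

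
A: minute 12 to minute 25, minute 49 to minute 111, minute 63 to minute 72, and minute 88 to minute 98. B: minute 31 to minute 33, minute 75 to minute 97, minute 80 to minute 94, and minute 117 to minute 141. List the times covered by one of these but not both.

First set merges to minute 12 to minute 25, minute 49 to minute 111.
Second set merges to minute 31 to minute 33, minute 75 to minute 97, minute 117 to minute 141.
A but not B: minute 12 to minute 25, minute 49 to minute 75, minute 97 to minute 111.
B but not A: minute 31 to minute 33, minute 117 to minute 141.
Combining gives A △ B.

minute 12 to minute 25, minute 31 to minute 33, minute 49 to minute 75, minute 97 to minute 111, minute 117 to minute 141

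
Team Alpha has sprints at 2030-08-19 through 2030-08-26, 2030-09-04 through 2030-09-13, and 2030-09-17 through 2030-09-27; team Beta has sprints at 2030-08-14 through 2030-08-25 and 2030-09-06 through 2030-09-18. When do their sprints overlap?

2030-08-19 through 2030-08-25, 2030-09-06 through 2030-09-13, 2030-09-17 through 2030-09-18

2030-08-19 through 2030-08-26 overlaps B on 2030-08-19 through 2030-08-25.
2030-09-04 through 2030-09-13 overlaps B on 2030-09-06 through 2030-09-13.
2030-09-17 through 2030-09-27 overlaps B on 2030-09-17 through 2030-09-18.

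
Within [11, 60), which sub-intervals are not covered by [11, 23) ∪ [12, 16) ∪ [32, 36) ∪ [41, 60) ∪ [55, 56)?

After merging, the occupied span is [11, 23), [32, 36), [41, 60).
Uncovered inside [11, 60): [23, 32), [36, 41).

[23, 32) ∪ [36, 41)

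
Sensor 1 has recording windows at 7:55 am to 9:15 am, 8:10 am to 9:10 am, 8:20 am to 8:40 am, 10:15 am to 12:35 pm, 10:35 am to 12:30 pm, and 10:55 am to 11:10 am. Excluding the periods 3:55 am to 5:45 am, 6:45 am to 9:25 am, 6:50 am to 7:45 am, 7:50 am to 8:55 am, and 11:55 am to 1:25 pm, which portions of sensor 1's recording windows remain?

10:15 am–11:55 am

First set merges to 7:55 am–9:15 am, 10:15 am–12:35 pm.
Second set merges to 3:55 am–5:45 am, 6:45 am–9:25 am, 11:55 am–1:25 pm.
7:55 am–9:15 am: fully covered by B → removed.
10:15 am–12:35 pm minus B → 10:15 am–11:55 am.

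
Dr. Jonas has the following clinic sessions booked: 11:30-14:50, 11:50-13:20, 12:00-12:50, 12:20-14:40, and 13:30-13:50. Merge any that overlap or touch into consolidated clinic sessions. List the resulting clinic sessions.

11:50–13:20 overlaps/touches 11:30–14:50 → extend to 11:30–14:50.
12:00–12:50 overlaps/touches 11:30–14:50 → extend to 11:30–14:50.
12:20–14:40 overlaps/touches 11:30–14:50 → extend to 11:30–14:50.
13:30–13:50 overlaps/touches 11:30–14:50 → extend to 11:30–14:50.

11:30–14:50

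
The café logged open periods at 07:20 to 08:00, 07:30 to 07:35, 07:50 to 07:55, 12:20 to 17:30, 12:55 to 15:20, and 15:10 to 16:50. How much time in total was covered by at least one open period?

5 h 50 min

Merged: 07:20–08:00, 12:20–17:30.
Lengths: 40 min + 5 h 10 min = 5 h 50 min.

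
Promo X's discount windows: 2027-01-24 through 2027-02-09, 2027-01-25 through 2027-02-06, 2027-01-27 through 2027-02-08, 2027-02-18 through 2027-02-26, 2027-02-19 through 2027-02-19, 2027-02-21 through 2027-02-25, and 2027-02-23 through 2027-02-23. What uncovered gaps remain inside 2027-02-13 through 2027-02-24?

2027-02-13 through 2027-02-17

The merged coverage is 2027-01-24 through 2027-02-09, 2027-02-18 through 2027-02-26.
Gaps within 2027-02-13 through 2027-02-24: 2027-02-13 through 2027-02-17.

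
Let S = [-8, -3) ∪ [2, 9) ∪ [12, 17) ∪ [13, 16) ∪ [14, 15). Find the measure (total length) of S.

Merged: [-8, -3), [2, 9), [12, 17).
Lengths: 5 + 7 + 5 = 17.

17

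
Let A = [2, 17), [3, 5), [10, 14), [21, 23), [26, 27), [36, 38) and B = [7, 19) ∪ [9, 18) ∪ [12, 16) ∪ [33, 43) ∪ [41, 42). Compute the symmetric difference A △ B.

[2, 7) ∪ [17, 19) ∪ [21, 23) ∪ [26, 27) ∪ [33, 36) ∪ [38, 43)

A, merged: [2, 17), [21, 23), [26, 27), [36, 38).
B, merged: [7, 19), [33, 43).
A \ B = [2, 7), [21, 23), [26, 27).
B \ A = [17, 19), [33, 36), [38, 43).
Union of the two gives the symmetric difference.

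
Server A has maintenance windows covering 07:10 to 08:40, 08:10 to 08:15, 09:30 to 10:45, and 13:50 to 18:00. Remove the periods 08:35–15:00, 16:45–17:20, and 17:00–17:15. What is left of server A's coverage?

07:10–08:35, 15:00–16:45, 17:20–18:00

First set merges to 07:10–08:40, 09:30–10:45, 13:50–18:00.
Second set merges to 08:35–15:00, 16:45–17:20.
07:10–08:40 with B removed leaves 07:10–08:35.
09:30–10:45 lies entirely inside B → drops out.
13:50–18:00 with B removed leaves 15:00–16:45, 17:20–18:00.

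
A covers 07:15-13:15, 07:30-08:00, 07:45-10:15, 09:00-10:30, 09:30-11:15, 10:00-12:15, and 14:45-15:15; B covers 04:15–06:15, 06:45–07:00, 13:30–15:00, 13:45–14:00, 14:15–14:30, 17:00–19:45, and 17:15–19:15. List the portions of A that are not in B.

07:15–13:15, 15:00–15:15

Merge the first list: 07:15–13:15, 14:45–15:15.
Merge the second list: 04:15–06:15, 06:45–07:00, 13:30–15:00, 17:00–19:45.
07:15–13:15: no B overlap → unchanged.
14:45–15:15 minus B → 15:00–15:15.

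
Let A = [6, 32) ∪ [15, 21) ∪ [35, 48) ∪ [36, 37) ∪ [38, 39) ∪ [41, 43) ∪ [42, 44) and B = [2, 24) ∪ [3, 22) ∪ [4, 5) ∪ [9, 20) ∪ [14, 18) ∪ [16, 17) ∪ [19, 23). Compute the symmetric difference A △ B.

[2, 6) ∪ [24, 32) ∪ [35, 48)

First set merges to [6, 32), [35, 48).
Second set merges to [2, 24).
A but not B: [24, 32), [35, 48).
B but not A: [2, 6).
Combining gives A △ B.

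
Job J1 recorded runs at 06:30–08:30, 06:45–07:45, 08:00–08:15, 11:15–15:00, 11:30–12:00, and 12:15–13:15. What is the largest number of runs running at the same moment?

Walk the sorted start/end points keeping a running depth.
The depth first hits 2 at 06:45.

2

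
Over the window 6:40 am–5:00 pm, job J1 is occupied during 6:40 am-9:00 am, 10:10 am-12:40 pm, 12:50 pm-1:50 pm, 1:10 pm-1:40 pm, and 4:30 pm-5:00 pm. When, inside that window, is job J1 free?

After merging, the occupied span is 6:40 am–9:00 am, 10:10 am–12:40 pm, 12:50 pm–1:50 pm, 4:30 pm–5:00 pm.
Uncovered inside 6:40 am–5:00 pm: 9:00 am–10:10 am, 12:40 pm–12:50 pm, 1:50 pm–4:30 pm.

9:00 am–10:10 am, 12:40 pm–12:50 pm, 1:50 pm–4:30 pm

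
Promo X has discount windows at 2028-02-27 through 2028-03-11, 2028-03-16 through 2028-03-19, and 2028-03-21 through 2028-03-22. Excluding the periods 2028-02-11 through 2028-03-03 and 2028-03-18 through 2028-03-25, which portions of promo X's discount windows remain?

2028-02-27 through 2028-03-11 \ B = 2028-03-04 through 2028-03-11.
2028-03-16 through 2028-03-19 \ B = 2028-03-16 through 2028-03-17.
2028-03-21 through 2028-03-22: entirely removed.

2028-03-04 through 2028-03-11, 2028-03-16 through 2028-03-17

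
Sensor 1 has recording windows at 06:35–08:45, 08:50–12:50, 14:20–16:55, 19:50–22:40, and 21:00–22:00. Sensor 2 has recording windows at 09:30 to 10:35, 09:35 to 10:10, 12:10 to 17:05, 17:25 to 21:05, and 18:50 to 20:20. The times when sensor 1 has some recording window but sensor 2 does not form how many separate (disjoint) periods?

A, merged: 06:35–08:45, 08:50–12:50, 14:20–16:55, 19:50–22:40.
B, merged: 09:30–10:35, 12:10–17:05, 17:25–21:05.
A \ B = 06:35–08:45, 08:50–09:30, 10:35–12:10, 21:05–22:40.
That is 4 disjoint pieces.

4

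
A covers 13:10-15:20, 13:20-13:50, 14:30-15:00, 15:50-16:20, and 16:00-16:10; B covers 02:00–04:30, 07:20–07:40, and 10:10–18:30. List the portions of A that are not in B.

none

Merge the first list: 13:10–15:20, 15:50–16:20.
13:10–15:20: entirely removed.
15:50–16:20: entirely removed.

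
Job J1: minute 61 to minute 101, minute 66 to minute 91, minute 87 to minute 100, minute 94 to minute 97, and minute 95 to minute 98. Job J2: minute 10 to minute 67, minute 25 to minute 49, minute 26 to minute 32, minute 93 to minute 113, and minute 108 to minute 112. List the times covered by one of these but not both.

minute 10 to minute 61, minute 67 to minute 93, minute 101 to minute 113

Merge the first list: minute 61 to minute 101.
Merge the second list: minute 10 to minute 67, minute 93 to minute 113.
Only in the first: minute 67 to minute 93.
Only in the second: minute 10 to minute 61, minute 101 to minute 113.
Together these are the periods covered by exactly one.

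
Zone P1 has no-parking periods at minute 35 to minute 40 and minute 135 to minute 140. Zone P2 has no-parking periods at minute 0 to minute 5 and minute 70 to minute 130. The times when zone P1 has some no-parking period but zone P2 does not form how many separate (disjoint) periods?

2

A \ B = minute 35 to minute 40, minute 135 to minute 140.
That is 2 disjoint pieces.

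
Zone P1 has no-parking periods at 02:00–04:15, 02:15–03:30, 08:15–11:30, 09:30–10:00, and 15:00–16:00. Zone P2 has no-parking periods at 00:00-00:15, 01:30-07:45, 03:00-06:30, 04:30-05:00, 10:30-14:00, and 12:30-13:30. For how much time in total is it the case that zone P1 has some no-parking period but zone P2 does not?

A, merged: 02:00-04:15, 08:15-11:30, 15:00-16:00.
B, merged: 00:00-00:15, 01:30-07:45, 10:30-14:00.
A \ B = 08:15-10:30, 15:00-16:00.
Total: 2 h 15 min + 1 h = 3 h 15 min.

3 h 15 min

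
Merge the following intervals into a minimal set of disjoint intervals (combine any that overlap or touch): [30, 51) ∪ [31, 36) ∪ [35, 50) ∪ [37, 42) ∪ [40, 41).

[31, 36) overlaps/touches [30, 51) → extend to [30, 51).
[35, 50) overlaps/touches [30, 51) → extend to [30, 51).
[37, 42) overlaps/touches [30, 51) → extend to [30, 51).
[40, 41) overlaps/touches [30, 51) → extend to [30, 51).

[30, 51)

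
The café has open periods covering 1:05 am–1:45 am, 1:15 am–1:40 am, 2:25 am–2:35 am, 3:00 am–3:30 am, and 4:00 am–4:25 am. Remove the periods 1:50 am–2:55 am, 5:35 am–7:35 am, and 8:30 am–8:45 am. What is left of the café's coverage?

A, merged: 1:05 am–1:45 am, 2:25 am–2:35 am, 3:00 am–3:30 am, 4:00 am–4:25 am.
1:05 am–1:45 am: no B overlap → unchanged.
2:25 am–2:35 am: fully covered by B → removed.
3:00 am–3:30 am: no B overlap → unchanged.
4:00 am–4:25 am: no B overlap → unchanged.

1:05 am–1:45 am, 3:00 am–3:30 am, 4:00 am–4:25 am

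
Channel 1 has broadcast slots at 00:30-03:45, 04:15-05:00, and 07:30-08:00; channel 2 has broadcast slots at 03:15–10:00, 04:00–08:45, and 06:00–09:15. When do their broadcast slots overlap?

03:15–03:45, 04:15–05:00, 07:30–08:00

Second set merges to 03:15–10:00.
00:30–03:45 ∩ B → 03:15–03:45.
04:15–05:00 ∩ B → 04:15–05:00.
07:30–08:00 ∩ B → 07:30–08:00.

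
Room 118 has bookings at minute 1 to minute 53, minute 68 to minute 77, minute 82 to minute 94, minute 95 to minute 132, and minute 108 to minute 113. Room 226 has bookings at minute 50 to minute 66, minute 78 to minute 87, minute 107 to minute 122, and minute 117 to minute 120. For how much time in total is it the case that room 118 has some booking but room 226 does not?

First set merges to minute 1 to minute 53, minute 68 to minute 77, minute 82 to minute 94, minute 95 to minute 132.
Second set merges to minute 50 to minute 66, minute 78 to minute 87, minute 107 to minute 122.
A \ B = minute 1 to minute 50, minute 68 to minute 77, minute 87 to minute 94, minute 95 to minute 107, minute 122 to minute 132.
Total: 49 minutes + 9 minutes + 7 minutes + 12 minutes + 10 minutes = 87 minutes.

87 minutes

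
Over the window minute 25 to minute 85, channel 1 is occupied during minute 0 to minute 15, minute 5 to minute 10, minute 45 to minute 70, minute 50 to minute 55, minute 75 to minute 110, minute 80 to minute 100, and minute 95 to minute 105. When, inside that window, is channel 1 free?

After merging, the occupied span is minute 0 to minute 15, minute 45 to minute 70, minute 75 to minute 110.
Gaps within minute 25 to minute 85: minute 25 to minute 45, minute 70 to minute 75.

minute 25 to minute 45, minute 70 to minute 75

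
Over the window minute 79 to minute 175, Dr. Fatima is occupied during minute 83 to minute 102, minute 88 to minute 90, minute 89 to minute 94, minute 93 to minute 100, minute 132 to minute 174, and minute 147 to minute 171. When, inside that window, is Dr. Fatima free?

The merged coverage is minute 83 to minute 102, minute 132 to minute 174.
Gaps within minute 79 to minute 175: minute 79 to minute 83, minute 102 to minute 132, minute 174 to minute 175.

minute 79 to minute 83, minute 102 to minute 132, minute 174 to minute 175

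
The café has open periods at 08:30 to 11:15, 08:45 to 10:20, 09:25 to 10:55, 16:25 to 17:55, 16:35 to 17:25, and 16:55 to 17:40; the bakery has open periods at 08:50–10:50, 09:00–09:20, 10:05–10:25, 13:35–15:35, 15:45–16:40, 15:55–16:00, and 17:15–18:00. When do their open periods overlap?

First set merges to 08:30–11:15, 16:25–17:55.
Second set merges to 08:50–10:50, 13:35–15:35, 15:45–16:40, 17:15–18:00.
08:30–11:15 ∩ B → 08:50–10:50.
16:25–17:55 ∩ B → 16:25–16:40, 17:15–17:55.

08:50–10:50, 16:25–16:40, 17:15–17:55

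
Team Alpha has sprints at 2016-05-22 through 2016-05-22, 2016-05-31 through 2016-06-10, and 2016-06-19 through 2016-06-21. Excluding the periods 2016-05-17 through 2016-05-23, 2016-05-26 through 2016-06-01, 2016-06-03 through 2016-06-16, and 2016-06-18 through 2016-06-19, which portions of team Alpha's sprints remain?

2016-05-22 through 2016-05-22: fully covered by B → removed.
2016-05-31 through 2016-06-10 minus B → 2016-06-02 through 2016-06-02.
2016-06-19 through 2016-06-21 minus B → 2016-06-20 through 2016-06-21.

2016-06-02 through 2016-06-02, 2016-06-20 through 2016-06-21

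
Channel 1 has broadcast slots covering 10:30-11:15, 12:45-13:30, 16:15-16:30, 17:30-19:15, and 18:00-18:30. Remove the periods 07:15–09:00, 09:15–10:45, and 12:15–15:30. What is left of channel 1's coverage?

10:45–11:15, 16:15–16:30, 17:30–19:15

Merge the first list: 10:30–11:15, 12:45–13:30, 16:15–16:30, 17:30–19:15.
10:30–11:15 with B removed leaves 10:45–11:15.
12:45–13:30 lies entirely inside B → drops out.
16:15–16:30 is untouched.
17:30–19:15 is untouched.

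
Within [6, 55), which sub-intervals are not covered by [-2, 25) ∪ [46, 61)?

[25, 46)

Covered (merged): [-2, 25), [46, 61).
Complement within [6, 55): [25, 46).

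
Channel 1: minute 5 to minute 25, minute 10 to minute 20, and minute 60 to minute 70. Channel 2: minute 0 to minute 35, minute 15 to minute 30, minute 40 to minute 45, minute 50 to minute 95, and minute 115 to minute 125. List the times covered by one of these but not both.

minute 0 to minute 5, minute 25 to minute 35, minute 40 to minute 45, minute 50 to minute 60, minute 70 to minute 95, minute 115 to minute 125

Merge the first list: minute 5 to minute 25, minute 60 to minute 70.
Merge the second list: minute 0 to minute 35, minute 40 to minute 45, minute 50 to minute 95, minute 115 to minute 125.
Only in the first: none.
Only in the second: minute 0 to minute 5, minute 25 to minute 35, minute 40 to minute 45, minute 50 to minute 60, minute 70 to minute 95, minute 115 to minute 125.
Together these are the periods covered by exactly one.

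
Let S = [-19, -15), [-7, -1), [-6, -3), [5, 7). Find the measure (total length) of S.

Merged: [-19, -15), [-7, -1), [5, 7).
Lengths: 4 + 6 + 2 = 12.

12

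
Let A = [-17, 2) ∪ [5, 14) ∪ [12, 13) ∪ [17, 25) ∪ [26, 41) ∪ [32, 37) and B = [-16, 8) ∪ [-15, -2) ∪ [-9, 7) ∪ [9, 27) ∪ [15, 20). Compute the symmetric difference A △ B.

[-17, -16) ∪ [2, 5) ∪ [8, 9) ∪ [14, 17) ∪ [25, 26) ∪ [27, 41)

Merge the first list: [-17, 2), [5, 14), [17, 25), [26, 41).
Merge the second list: [-16, 8), [9, 27).
A \ B = [-17, -16), [8, 9), [27, 41).
B \ A = [2, 5), [14, 17), [25, 26).
Union of the two gives the symmetric difference.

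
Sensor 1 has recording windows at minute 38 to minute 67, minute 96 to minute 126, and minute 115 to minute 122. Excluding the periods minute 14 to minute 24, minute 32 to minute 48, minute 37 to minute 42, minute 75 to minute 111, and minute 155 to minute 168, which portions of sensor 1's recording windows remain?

Merge the first list: minute 38 to minute 67, minute 96 to minute 126.
Merge the second list: minute 14 to minute 24, minute 32 to minute 48, minute 75 to minute 111, minute 155 to minute 168.
minute 38 to minute 67 with B removed leaves minute 48 to minute 67.
minute 96 to minute 126 with B removed leaves minute 111 to minute 126.

minute 48 to minute 67, minute 111 to minute 126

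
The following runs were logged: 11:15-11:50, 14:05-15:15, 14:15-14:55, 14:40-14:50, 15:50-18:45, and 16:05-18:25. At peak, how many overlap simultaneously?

3

Sweep endpoints in order; track running count of active intervals.
Peak of 3 reached at 14:40.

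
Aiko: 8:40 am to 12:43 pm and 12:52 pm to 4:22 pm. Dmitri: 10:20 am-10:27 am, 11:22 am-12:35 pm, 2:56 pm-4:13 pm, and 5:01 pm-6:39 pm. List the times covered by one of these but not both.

8:40 am–10:20 am, 10:27 am–11:22 am, 12:35 pm–12:43 pm, 12:52 pm–2:56 pm, 4:13 pm–4:22 pm, 5:01 pm–6:39 pm

A \ B = 8:40 am–10:20 am, 10:27 am–11:22 am, 12:35 pm–12:43 pm, 12:52 pm–2:56 pm, 4:13 pm–4:22 pm.
B \ A = 5:01 pm–6:39 pm.
Union of the two gives the symmetric difference.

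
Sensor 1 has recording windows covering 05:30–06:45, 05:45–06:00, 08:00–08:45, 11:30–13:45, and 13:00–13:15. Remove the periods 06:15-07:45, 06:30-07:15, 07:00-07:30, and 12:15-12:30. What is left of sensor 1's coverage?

First set merges to 05:30–06:45, 08:00–08:45, 11:30–13:45.
Second set merges to 06:15–07:45, 12:15–12:30.
05:30–06:45 minus B → 05:30–06:15.
08:00–08:45: no B overlap → unchanged.
11:30–13:45 minus B → 11:30–12:15, 12:30–13:45.

05:30–06:15, 08:00–08:45, 11:30–12:15, 12:30–13:45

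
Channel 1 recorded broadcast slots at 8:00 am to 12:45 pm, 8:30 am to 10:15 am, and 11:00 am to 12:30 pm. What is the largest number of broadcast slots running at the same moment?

At 8:30 am, 2 of the intervals are simultaneously active.
No point has more.

2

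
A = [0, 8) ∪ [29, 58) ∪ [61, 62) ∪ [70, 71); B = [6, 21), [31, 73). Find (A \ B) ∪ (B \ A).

[0, 6) ∪ [8, 21) ∪ [29, 31) ∪ [58, 61) ∪ [62, 70) ∪ [71, 73)

A but not B: [0, 6), [29, 31).
B but not A: [8, 21), [58, 61), [62, 70), [71, 73).
Combining gives A △ B.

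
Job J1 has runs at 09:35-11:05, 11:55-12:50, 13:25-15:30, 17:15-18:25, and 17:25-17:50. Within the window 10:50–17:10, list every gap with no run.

The merged coverage is 09:35-11:05, 11:55-12:50, 13:25-15:30, 17:15-18:25.
Gaps within 10:50-17:10: 11:05-11:55, 12:50-13:25, 15:30-17:10.

11:05-11:55, 12:50-13:25, 15:30-17:10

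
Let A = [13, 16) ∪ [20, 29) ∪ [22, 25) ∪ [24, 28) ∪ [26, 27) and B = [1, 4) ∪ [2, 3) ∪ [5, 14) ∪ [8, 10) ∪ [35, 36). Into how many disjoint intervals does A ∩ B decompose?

1

First set merges to [13, 16), [20, 29).
Second set merges to [1, 4), [5, 14), [35, 36).
A ∩ B = [13, 14).
That is 1 disjoint piece.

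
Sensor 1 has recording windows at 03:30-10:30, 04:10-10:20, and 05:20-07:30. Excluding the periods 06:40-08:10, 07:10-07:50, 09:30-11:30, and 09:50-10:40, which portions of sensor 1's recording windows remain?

03:30-06:40, 08:10-09:30

A, merged: 03:30-10:30.
B, merged: 06:40-08:10, 09:30-11:30.
03:30-10:30 with B removed leaves 03:30-06:40, 08:10-09:30.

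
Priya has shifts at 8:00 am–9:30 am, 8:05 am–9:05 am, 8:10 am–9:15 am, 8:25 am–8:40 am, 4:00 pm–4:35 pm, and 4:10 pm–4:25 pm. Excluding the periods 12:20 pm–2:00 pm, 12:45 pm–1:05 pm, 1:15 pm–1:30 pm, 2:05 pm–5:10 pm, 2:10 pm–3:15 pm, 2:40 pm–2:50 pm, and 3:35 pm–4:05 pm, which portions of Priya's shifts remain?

8:00 am-9:30 am

First set merges to 8:00 am-9:30 am, 4:00 pm-4:35 pm.
Second set merges to 12:20 pm-2:00 pm, 2:05 pm-5:10 pm.
8:00 am-9:30 am: nothing removed.
4:00 pm-4:35 pm: entirely removed.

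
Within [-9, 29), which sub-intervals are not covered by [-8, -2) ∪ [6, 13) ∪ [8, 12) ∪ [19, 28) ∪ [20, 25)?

[-9, -8) ∪ [-2, 6) ∪ [13, 19) ∪ [28, 29)

The merged coverage is [-8, -2), [6, 13), [19, 28).
Gaps within [-9, 29): [-9, -8), [-2, 6), [13, 19), [28, 29).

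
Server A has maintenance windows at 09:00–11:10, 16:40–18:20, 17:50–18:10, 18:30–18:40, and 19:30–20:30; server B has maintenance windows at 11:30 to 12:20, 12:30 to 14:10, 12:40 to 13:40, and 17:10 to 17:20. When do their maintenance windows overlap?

Merge the first list: 09:00–11:10, 16:40–18:20, 18:30–18:40, 19:30–20:30.
Merge the second list: 11:30–12:20, 12:30–14:10, 17:10–17:20.
09:00–11:10 meets no B interval.
16:40–18:20 ∩ B → 17:10–17:20.
18:30–18:40 meets no B interval.
19:30–20:30 meets no B interval.

17:10–17:20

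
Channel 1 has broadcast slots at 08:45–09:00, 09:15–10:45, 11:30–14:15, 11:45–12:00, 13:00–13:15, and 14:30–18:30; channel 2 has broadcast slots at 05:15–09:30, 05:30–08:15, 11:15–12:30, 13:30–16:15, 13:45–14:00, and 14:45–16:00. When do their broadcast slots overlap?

08:45–09:00, 09:15–09:30, 11:30–12:30, 13:30–14:15, 14:30–16:15

First set merges to 08:45–09:00, 09:15–10:45, 11:30–14:15, 14:30–18:30.
Second set merges to 05:15–09:30, 11:15–12:30, 13:30–16:15.
08:45–09:00 meets the second set on 08:45–09:00.
09:15–10:45 meets the second set on 09:15–09:30.
11:30–14:15 meets the second set on 11:30–12:30, 13:30–14:15.
14:30–18:30 meets the second set on 14:30–16:15.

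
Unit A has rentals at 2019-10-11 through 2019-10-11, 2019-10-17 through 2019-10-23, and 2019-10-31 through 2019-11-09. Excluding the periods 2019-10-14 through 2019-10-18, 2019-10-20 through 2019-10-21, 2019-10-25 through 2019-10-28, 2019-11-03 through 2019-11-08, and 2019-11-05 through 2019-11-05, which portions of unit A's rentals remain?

Merge the second list: 2019-10-14 through 2019-10-18, 2019-10-20 through 2019-10-21, 2019-10-25 through 2019-10-28, 2019-11-03 through 2019-11-08.
2019-10-11 through 2019-10-11: nothing removed.
2019-10-17 through 2019-10-23 \ B = 2019-10-19 through 2019-10-19, 2019-10-22 through 2019-10-23.
2019-10-31 through 2019-11-09 \ B = 2019-10-31 through 2019-11-02, 2019-11-09 through 2019-11-09.

2019-10-11 through 2019-10-11, 2019-10-19 through 2019-10-19, 2019-10-22 through 2019-10-23, 2019-10-31 through 2019-11-02, 2019-11-09 through 2019-11-09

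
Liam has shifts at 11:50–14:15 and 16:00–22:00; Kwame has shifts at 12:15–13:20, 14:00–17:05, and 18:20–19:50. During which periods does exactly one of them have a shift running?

11:50–12:15, 13:20–14:00, 14:15–16:00, 17:05–18:20, 19:50–22:00

A but not B: 11:50–12:15, 13:20–14:00, 17:05–18:20, 19:50–22:00.
B but not A: 14:15–16:00.
Combining gives A △ B.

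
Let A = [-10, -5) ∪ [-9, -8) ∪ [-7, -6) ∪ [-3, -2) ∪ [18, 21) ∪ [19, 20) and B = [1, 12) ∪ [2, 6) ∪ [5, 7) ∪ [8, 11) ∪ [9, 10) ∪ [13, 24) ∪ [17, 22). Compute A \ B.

[-10, -5) ∪ [-3, -2)

A, merged: [-10, -5), [-3, -2), [18, 21).
B, merged: [1, 12), [13, 24).
[-10, -5): nothing removed.
[-3, -2): nothing removed.
[18, 21): entirely removed.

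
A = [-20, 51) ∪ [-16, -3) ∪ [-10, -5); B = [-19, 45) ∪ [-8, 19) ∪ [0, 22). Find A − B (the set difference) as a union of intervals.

[-20, -19) ∪ [45, 51)

First set merges to [-20, 51).
Second set merges to [-19, 45).
[-20, 51) \ B = [-20, -19), [45, 51).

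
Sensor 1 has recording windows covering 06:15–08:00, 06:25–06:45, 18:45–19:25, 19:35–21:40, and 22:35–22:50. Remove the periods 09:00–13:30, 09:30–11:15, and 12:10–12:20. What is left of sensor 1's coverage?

First set merges to 06:15-08:00, 18:45-19:25, 19:35-21:40, 22:35-22:50.
Second set merges to 09:00-13:30.
06:15-08:00 is untouched.
18:45-19:25 is untouched.
19:35-21:40 is untouched.
22:35-22:50 is untouched.

06:15-08:00, 18:45-19:25, 19:35-21:40, 22:35-22:50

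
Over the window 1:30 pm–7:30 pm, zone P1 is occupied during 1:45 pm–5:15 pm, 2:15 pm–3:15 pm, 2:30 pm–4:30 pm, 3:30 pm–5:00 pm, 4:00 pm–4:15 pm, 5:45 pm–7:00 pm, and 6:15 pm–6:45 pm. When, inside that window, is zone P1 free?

After merging, the occupied span is 1:45 pm–5:15 pm, 5:45 pm–7:00 pm.
Uncovered inside 1:30 pm–7:30 pm: 1:30 pm–1:45 pm, 5:15 pm–5:45 pm, 7:00 pm–7:30 pm.

1:30 pm–1:45 pm, 5:15 pm–5:45 pm, 7:00 pm–7:30 pm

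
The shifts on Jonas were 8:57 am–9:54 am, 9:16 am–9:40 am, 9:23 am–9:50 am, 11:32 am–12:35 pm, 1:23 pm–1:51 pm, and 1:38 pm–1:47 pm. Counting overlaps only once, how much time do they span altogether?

Merged: 8:57 am–9:54 am, 11:32 am–12:35 pm, 1:23 pm–1:51 pm.
Lengths: 57 min + 1 h 3 min + 28 min = 2 h 28 min.

2 h 28 min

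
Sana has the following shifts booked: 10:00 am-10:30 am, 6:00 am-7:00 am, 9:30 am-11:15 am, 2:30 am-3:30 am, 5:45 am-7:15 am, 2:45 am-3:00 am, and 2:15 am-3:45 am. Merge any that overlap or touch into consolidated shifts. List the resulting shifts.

2:15 am–3:45 am, 5:45 am–7:15 am, 9:30 am–11:15 am

Sort by start: 2:15 am–3:45 am, 2:30 am–3:30 am, 2:45 am–3:00 am, 5:45 am–7:15 am, 6:00 am–7:00 am, 9:30 am–11:15 am, 10:00 am–10:30 am.
2:30 am–3:30 am overlaps/touches 2:15 am–3:45 am → extend to 2:15 am–3:45 am.
2:45 am–3:00 am overlaps/touches 2:15 am–3:45 am → extend to 2:15 am–3:45 am.
5:45 am–7:15 am is disjoint → start new block.
6:00 am–7:00 am overlaps/touches 5:45 am–7:15 am → extend to 5:45 am–7:15 am.
9:30 am–11:15 am is disjoint → start new block.
10:00 am–10:30 am overlaps/touches 9:30 am–11:15 am → extend to 9:30 am–11:15 am.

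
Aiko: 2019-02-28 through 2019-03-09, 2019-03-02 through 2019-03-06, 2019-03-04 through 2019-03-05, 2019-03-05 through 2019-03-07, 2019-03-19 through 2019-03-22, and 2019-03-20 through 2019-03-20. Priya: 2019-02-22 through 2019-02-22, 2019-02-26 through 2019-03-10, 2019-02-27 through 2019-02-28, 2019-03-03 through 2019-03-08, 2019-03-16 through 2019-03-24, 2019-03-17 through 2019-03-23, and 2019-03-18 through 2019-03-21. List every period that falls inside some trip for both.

Merge the first list: 2019-02-28 through 2019-03-09, 2019-03-19 through 2019-03-22.
Merge the second list: 2019-02-22 through 2019-02-22, 2019-02-26 through 2019-03-10, 2019-03-16 through 2019-03-24.
2019-02-28 through 2019-03-09 overlaps B on 2019-02-28 through 2019-03-09.
2019-03-19 through 2019-03-22 overlaps B on 2019-03-19 through 2019-03-22.

2019-02-28 through 2019-03-09, 2019-03-19 through 2019-03-22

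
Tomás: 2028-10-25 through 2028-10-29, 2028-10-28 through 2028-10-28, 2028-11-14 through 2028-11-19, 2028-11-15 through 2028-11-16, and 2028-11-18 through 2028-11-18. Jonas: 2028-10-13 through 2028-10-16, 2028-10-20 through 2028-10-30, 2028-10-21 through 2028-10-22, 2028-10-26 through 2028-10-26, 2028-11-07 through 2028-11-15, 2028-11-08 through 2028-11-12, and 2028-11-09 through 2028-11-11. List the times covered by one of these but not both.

First set merges to 2028-10-25 through 2028-10-29, 2028-11-14 through 2028-11-19.
Second set merges to 2028-10-13 through 2028-10-16, 2028-10-20 through 2028-10-30, 2028-11-07 through 2028-11-15.
Only in the first: 2028-11-16 through 2028-11-19.
Only in the second: 2028-10-13 through 2028-10-16, 2028-10-20 through 2028-10-24, 2028-10-30 through 2028-10-30, 2028-11-07 through 2028-11-13.
Together these are the periods covered by exactly one.

2028-10-13 through 2028-10-16, 2028-10-20 through 2028-10-24, 2028-10-30 through 2028-10-30, 2028-11-07 through 2028-11-13, 2028-11-16 through 2028-11-19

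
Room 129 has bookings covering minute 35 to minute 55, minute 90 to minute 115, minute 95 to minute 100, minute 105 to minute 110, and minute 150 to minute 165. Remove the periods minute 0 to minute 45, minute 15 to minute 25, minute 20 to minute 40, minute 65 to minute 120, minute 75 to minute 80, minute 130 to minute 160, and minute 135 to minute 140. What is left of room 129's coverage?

First set merges to minute 35 to minute 55, minute 90 to minute 115, minute 150 to minute 165.
Second set merges to minute 0 to minute 45, minute 65 to minute 120, minute 130 to minute 160.
minute 35 to minute 55 minus B → minute 45 to minute 55.
minute 90 to minute 115: fully covered by B → removed.
minute 150 to minute 165 minus B → minute 160 to minute 165.

minute 45 to minute 55, minute 160 to minute 165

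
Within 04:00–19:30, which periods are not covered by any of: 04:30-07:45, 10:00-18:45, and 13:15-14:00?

After merging, the occupied span is 04:30-07:45, 10:00-18:45.
Complement within 04:00-19:30: 04:00-04:30, 07:45-10:00, 18:45-19:30.

04:00-04:30, 07:45-10:00, 18:45-19:30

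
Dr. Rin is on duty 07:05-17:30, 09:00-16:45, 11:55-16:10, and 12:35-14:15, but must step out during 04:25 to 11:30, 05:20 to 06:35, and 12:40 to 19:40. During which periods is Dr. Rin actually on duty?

A, merged: 07:05-17:30.
B, merged: 04:25-11:30, 12:40-19:40.
07:05-17:30 \ B = 11:30-12:40.

11:30-12:40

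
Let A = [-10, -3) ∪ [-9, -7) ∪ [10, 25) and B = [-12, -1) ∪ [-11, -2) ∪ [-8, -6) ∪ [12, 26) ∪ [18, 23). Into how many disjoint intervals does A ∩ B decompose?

Merge the first list: [-10, -3), [10, 25).
Merge the second list: [-12, -1), [12, 26).
A ∩ B = [-10, -3), [12, 25).
That is 2 disjoint pieces.

2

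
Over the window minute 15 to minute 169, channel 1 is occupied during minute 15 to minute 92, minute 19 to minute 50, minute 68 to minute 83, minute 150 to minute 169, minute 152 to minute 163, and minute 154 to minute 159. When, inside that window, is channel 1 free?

After merging, the occupied span is minute 15 to minute 92, minute 150 to minute 169.
Gaps within minute 15 to minute 169: minute 92 to minute 150.

minute 92 to minute 150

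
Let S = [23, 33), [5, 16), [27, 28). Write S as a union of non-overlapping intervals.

[5, 16) ∪ [23, 33)

Sort by start: [5, 16), [23, 33), [27, 28).
[23, 33) is disjoint → start new block.
[27, 28) overlaps/touches [23, 33) → extend to [23, 33).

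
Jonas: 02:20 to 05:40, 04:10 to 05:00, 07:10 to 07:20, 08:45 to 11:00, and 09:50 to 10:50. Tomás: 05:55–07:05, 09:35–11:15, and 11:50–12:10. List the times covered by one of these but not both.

02:20–05:40, 05:55–07:05, 07:10–07:20, 08:45–09:35, 11:00–11:15, 11:50–12:10

A, merged: 02:20–05:40, 07:10–07:20, 08:45–11:00.
A but not B: 02:20–05:40, 07:10–07:20, 08:45–09:35.
B but not A: 05:55–07:05, 11:00–11:15, 11:50–12:10.
Combining gives A △ B.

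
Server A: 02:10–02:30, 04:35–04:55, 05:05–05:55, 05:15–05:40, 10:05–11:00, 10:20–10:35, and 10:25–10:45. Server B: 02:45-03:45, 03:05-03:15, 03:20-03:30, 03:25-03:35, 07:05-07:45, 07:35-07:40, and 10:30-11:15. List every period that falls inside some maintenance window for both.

A, merged: 02:10-02:30, 04:35-04:55, 05:05-05:55, 10:05-11:00.
B, merged: 02:45-03:45, 07:05-07:45, 10:30-11:15.
02:10-02:30 falls entirely outside B.
04:35-04:55 falls entirely outside B.
05:05-05:55 falls entirely outside B.
10:05-11:00 overlaps B on 10:30-11:00.

10:30-11:00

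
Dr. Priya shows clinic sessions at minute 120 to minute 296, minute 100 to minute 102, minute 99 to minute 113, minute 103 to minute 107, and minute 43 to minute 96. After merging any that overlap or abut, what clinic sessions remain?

minute 43 to minute 96, minute 99 to minute 113, minute 120 to minute 296

Sort by start: minute 43 to minute 96, minute 99 to minute 113, minute 100 to minute 102, minute 103 to minute 107, minute 120 to minute 296.
minute 99 to minute 113 is disjoint → start new block.
minute 100 to minute 102 overlaps/touches minute 99 to minute 113 → extend to minute 99 to minute 113.
minute 103 to minute 107 overlaps/touches minute 99 to minute 113 → extend to minute 99 to minute 113.
minute 120 to minute 296 is disjoint → start new block.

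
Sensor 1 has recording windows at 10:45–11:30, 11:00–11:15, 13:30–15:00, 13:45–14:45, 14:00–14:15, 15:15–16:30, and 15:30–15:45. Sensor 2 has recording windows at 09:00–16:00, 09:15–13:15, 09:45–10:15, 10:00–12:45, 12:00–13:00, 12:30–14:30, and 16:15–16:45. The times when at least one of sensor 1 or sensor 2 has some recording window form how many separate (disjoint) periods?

1

Merge the first list: 10:45–11:30, 13:30–15:00, 15:15–16:30.
Merge the second list: 09:00–16:00, 16:15–16:45.
A ∪ B = 09:00–16:45.
That is 1 disjoint piece.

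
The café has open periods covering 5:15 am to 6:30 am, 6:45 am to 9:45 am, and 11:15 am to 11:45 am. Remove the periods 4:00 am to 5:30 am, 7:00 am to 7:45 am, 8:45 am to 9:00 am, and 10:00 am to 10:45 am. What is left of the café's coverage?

5:30 am-6:30 am, 6:45 am-7:00 am, 7:45 am-8:45 am, 9:00 am-9:45 am, 11:15 am-11:45 am

5:15 am-6:30 am minus B → 5:30 am-6:30 am.
6:45 am-9:45 am minus B → 6:45 am-7:00 am, 7:45 am-8:45 am, 9:00 am-9:45 am.
11:15 am-11:45 am: no B overlap → unchanged.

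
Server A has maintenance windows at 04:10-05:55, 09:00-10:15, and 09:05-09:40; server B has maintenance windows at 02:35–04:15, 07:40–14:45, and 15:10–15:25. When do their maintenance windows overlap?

A, merged: 04:10-05:55, 09:00-10:15.
04:10-05:55 meets the second set on 04:10-04:15.
09:00-10:15 meets the second set on 09:00-10:15.

04:10-04:15, 09:00-10:15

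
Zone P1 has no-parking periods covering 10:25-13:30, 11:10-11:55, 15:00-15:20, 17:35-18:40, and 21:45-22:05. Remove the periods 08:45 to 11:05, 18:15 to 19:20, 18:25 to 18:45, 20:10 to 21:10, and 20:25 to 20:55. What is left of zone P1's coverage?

Merge the first list: 10:25–13:30, 15:00–15:20, 17:35–18:40, 21:45–22:05.
Merge the second list: 08:45–11:05, 18:15–19:20, 20:10–21:10.
10:25–13:30 minus B → 11:05–13:30.
15:00–15:20: no B overlap → unchanged.
17:35–18:40 minus B → 17:35–18:15.
21:45–22:05: no B overlap → unchanged.

11:05–13:30, 15:00–15:20, 17:35–18:15, 21:45–22:05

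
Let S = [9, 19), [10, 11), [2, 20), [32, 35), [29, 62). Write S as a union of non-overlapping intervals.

Sort by start: [2, 20), [9, 19), [10, 11), [29, 62), [32, 35).
[9, 19) overlaps/touches [2, 20) → extend to [2, 20).
[10, 11) overlaps/touches [2, 20) → extend to [2, 20).
[29, 62) is disjoint → start new block.
[32, 35) overlaps/touches [29, 62) → extend to [29, 62).

[2, 20) ∪ [29, 62)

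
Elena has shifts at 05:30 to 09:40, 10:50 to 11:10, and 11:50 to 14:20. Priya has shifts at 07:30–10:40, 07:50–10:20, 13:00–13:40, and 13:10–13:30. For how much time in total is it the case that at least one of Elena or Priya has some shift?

Second set merges to 07:30-10:40, 13:00-13:40.
A ∪ B = 05:30-10:40, 10:50-11:10, 11:50-14:20.
Total: 5 h 10 min + 20 min + 2 h 30 min = 8 h.

8 h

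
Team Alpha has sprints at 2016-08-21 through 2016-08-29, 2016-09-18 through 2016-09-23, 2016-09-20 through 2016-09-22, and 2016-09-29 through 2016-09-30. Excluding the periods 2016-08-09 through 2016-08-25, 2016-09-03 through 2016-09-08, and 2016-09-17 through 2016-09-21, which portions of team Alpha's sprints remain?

A, merged: 2016-08-21 through 2016-08-29, 2016-09-18 through 2016-09-23, 2016-09-29 through 2016-09-30.
2016-08-21 through 2016-08-29 minus B → 2016-08-26 through 2016-08-29.
2016-09-18 through 2016-09-23 minus B → 2016-09-22 through 2016-09-23.
2016-09-29 through 2016-09-30: no B overlap → unchanged.

2016-08-26 through 2016-08-29, 2016-09-22 through 2016-09-23, 2016-09-29 through 2016-09-30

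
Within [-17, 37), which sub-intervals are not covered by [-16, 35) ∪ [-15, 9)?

[-17, -16) ∪ [35, 37)

Covered (merged): [-16, 35).
Complement within [-17, 37): [-17, -16), [35, 37).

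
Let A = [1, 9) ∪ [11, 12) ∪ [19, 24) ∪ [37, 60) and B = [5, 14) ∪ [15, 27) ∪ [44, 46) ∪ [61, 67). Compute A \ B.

[1, 9) minus B → [1, 5).
[11, 12): fully covered by B → removed.
[19, 24): fully covered by B → removed.
[37, 60) minus B → [37, 44), [46, 60).

[1, 5) ∪ [37, 44) ∪ [46, 60)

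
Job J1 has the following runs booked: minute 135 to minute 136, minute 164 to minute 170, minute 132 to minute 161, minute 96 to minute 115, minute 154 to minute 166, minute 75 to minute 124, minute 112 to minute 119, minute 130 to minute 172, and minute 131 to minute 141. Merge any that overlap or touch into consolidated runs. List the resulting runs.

minute 75 to minute 124, minute 130 to minute 172

Sort by start: minute 75 to minute 124, minute 96 to minute 115, minute 112 to minute 119, minute 130 to minute 172, minute 131 to minute 141, minute 132 to minute 161, minute 135 to minute 136, minute 154 to minute 166, minute 164 to minute 170.
minute 96 to minute 115 overlaps/touches minute 75 to minute 124 → extend to minute 75 to minute 124.
minute 112 to minute 119 overlaps/touches minute 75 to minute 124 → extend to minute 75 to minute 124.
minute 130 to minute 172 is disjoint → start new block.
minute 131 to minute 141 overlaps/touches minute 130 to minute 172 → extend to minute 130 to minute 172.
minute 132 to minute 161 overlaps/touches minute 130 to minute 172 → extend to minute 130 to minute 172.
minute 135 to minute 136 overlaps/touches minute 130 to minute 172 → extend to minute 130 to minute 172.
minute 154 to minute 166 overlaps/touches minute 130 to minute 172 → extend to minute 130 to minute 172.
minute 164 to minute 170 overlaps/touches minute 130 to minute 172 → extend to minute 130 to minute 172.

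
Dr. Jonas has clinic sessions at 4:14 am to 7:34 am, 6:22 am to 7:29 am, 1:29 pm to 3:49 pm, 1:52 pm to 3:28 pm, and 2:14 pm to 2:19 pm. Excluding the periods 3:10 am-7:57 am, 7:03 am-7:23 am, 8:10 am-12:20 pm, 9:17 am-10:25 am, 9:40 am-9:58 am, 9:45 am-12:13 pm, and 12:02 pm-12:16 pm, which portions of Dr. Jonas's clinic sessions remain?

1:29 pm–3:49 pm

First set merges to 4:14 am–7:34 am, 1:29 pm–3:49 pm.
Second set merges to 3:10 am–7:57 am, 8:10 am–12:20 pm.
4:14 am–7:34 am lies entirely inside B → drops out.
1:29 pm–3:49 pm is untouched.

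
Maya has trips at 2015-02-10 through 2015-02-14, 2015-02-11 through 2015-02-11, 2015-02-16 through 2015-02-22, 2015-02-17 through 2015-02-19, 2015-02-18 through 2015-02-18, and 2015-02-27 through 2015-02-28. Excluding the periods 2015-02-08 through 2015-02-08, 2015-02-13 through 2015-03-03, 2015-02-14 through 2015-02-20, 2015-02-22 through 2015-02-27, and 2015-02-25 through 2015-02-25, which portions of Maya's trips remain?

A, merged: 2015-02-10 through 2015-02-14, 2015-02-16 through 2015-02-22, 2015-02-27 through 2015-02-28.
B, merged: 2015-02-08 through 2015-02-08, 2015-02-13 through 2015-03-03.
2015-02-10 through 2015-02-14 \ B = 2015-02-10 through 2015-02-12.
2015-02-16 through 2015-02-22: entirely removed.
2015-02-27 through 2015-02-28: entirely removed.

2015-02-10 through 2015-02-12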